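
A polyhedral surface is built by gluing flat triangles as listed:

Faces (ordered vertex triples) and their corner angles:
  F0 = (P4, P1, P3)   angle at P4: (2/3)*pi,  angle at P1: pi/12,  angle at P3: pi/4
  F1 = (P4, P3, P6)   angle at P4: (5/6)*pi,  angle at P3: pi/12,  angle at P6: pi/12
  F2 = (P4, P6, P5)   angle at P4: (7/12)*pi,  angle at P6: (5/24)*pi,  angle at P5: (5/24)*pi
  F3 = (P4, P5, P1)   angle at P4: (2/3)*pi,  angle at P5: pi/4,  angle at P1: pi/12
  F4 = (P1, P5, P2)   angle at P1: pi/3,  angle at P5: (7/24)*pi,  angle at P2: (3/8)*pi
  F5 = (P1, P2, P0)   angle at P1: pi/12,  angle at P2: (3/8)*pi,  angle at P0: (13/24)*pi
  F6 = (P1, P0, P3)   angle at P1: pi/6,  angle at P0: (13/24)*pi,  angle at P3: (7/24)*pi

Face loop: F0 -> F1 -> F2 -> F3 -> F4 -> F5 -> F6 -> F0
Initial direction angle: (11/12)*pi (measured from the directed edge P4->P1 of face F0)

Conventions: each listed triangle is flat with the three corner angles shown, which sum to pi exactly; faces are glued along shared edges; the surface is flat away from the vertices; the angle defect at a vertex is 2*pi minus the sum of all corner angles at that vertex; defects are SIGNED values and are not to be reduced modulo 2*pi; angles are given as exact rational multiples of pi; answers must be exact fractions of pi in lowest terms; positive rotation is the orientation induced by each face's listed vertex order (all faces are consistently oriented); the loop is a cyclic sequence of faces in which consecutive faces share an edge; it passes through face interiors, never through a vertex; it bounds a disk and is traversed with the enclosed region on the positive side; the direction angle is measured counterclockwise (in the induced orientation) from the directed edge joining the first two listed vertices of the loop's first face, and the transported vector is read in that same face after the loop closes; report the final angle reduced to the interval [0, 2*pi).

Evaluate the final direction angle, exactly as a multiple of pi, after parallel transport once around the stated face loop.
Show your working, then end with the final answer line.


enclosed vertex P1: corner angles sum to (3/4)*pi, defect = 2*pi - (3/4)*pi = (5/4)*pi
enclosed vertex P4: corner angles sum to (11/4)*pi, defect = 2*pi - (11/4)*pi = (-3/4)*pi
adding the enclosed defects to the starting angle (mod 2*pi, induced orientation) gives the holonomy
final angle = (11/12)*pi + pi/2 = (17/12)*pi (mod 2*pi)

Answer: final direction angle = (17/12)*pi


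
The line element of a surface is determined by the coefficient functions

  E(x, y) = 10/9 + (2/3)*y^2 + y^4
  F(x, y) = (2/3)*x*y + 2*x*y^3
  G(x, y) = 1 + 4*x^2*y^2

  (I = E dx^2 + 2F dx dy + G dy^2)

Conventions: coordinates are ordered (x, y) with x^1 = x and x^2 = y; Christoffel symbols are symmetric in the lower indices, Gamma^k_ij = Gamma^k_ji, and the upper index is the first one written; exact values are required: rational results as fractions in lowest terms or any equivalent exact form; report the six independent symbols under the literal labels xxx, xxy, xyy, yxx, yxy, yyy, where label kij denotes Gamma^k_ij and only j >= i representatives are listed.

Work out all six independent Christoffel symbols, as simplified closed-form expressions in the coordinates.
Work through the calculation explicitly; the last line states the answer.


E = 10/9 + (2/3)*y^2 + y^4; F = (2/3)*x*y + 2*x*y^3; G = 1 + 4*x^2*y^2
Gamma^k_ij = (1/2) g^{kl} (d_i g_jl + d_j g_il - d_l g_ij), with g^inv = (1/(EG-F^2)) [[G, -F], [-F, E]]
first partials: E_x = 0, E_y = (4/3)*y + 4*y^3, F_x = (2/3)*y + 2*y^3, F_y = (2/3)*x + 6*x*y^2, G_x = 8*x*y^2, G_y = 8*x^2*y
D = EG - F^2 = 10/9 + (2/3)*y^2 + y^4 + 4*x^2*y^2
expanded: Gamma^x_xx = (G E_x - 2F F_x + F E_y)/(2D), Gamma^x_xy = (G E_y - F G_x)/(2D), Gamma^x_yy = (2G F_y - G G_x - F G_y)/(2D), Gamma^y_xx = (2E F_x - E E_y - F E_x)/(2D), Gamma^y_xy = (E G_x - F E_y)/(2D), Gamma^y_yy = (E G_y - 2F F_y + F G_x)/(2D); substitute and cancel common factors

Answer: Gamma_xxx = 0, Gamma_xxy = (18*y^3 + 6*y)/(36*x^2*y^2 + 9*y^4 + 6*y^2 + 10), Gamma_xyy = (18*x*y^2 + 6*x)/(36*x^2*y^2 + 9*y^4 + 6*y^2 + 10), Gamma_yxx = 0, Gamma_yxy = 36*x*y^2/(36*x^2*y^2 + 9*y^4 + 6*y^2 + 10), Gamma_yyy = 36*x^2*y/(36*x^2*y^2 + 9*y^4 + 6*y^2 + 10)


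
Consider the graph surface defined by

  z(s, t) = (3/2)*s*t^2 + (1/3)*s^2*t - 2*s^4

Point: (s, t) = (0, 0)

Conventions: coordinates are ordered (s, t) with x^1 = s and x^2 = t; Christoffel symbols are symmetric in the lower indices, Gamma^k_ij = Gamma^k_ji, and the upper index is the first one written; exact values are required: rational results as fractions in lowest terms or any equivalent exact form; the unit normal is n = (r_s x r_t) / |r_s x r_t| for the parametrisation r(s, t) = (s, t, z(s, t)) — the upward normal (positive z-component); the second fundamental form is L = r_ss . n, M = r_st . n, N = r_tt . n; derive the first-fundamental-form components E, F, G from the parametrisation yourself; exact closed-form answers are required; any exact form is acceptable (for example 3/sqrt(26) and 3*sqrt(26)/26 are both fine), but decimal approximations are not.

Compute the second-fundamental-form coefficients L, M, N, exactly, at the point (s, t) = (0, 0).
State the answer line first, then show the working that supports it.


Answer: L = 0, M = 0, N = 0

z_s = 0, z_t = 0, z_ss = 0, z_st = 0, z_tt = 0
E = 1, F = 0, G = 1; answer radicand W^2 = 1
unnormalised second-form numerators: l = 0, m = 0, n = 0; L = l/sqrt(1), and similarly M = m/sqrt(W^2), N = n/sqrt(W^2)


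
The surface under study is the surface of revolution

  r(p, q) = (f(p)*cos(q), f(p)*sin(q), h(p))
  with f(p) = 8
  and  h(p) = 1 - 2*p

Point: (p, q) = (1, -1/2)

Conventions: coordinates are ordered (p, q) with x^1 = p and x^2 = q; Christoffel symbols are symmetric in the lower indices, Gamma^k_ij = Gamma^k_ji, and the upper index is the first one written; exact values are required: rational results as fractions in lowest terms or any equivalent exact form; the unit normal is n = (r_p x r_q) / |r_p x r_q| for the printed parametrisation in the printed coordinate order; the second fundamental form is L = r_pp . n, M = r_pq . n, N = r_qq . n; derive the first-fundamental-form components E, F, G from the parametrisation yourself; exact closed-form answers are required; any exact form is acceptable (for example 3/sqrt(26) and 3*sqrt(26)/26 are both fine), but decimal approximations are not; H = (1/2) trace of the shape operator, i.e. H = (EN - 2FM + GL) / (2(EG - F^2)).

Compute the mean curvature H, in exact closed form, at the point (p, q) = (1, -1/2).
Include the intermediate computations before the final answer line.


f = 8, f' = 0, f'' = 0, h' = -2, h'' = 0
E = 4, F = 0, G = 64; answer radicand W^2 = 4
unnormalised second-form numerators: l = 0, m = 0, n = -16; L = l/sqrt(4), and similarly M = m/sqrt(W^2), N = n/sqrt(W^2)
H = (E*n - 2*F*m + G*l) / (2*(EG - F^2)*sqrt(W^2)); E*n - 2*F*m + G*l = -64, EG - F^2 = 256, so H = (-1/8)/sqrt(4)

Answer: H = -1/16


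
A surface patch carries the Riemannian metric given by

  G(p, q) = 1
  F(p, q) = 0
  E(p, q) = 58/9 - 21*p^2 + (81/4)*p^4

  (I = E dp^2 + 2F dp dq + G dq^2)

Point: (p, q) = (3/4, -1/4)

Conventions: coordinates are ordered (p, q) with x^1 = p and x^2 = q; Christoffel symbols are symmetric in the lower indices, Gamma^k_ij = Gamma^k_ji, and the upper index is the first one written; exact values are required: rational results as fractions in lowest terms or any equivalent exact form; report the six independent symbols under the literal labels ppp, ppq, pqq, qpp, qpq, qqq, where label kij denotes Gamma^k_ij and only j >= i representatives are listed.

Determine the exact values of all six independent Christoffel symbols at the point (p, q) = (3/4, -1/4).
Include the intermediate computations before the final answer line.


E = 9577/9216, F = 0, G = 1 at the point
E_p = 171/64, E_q = 0, F_p = 0, F_q = 0, G_p = 0, G_q = 0
EG - F^2 = 9577/9216;  g^inv = (9216/9577) * [[1, 0], [0, 9577/9216]]
first-kind symbols [ij,l] = (1/2)(d_i g_jl + d_j g_il - d_l g_ij): [pp,p] = E_p/2 = 171/128, [pp,q] = F_p - E_q/2 = 0, [pq,p] = E_q/2 = 0, [pq,q] = G_p/2 = 0, [qq,p] = F_q - G_p/2 = 0, [qq,q] = G_q/2 = 0
Gamma^p_ij = (G*[ij,p] - F*[ij,q])/(EG - F^2), Gamma^q_ij = (E*[ij,q] - F*[ij,p])/(EG - F^2)

Answer: Gamma_ppp = 12312/9577, Gamma_ppq = 0, Gamma_pqq = 0, Gamma_qpp = 0, Gamma_qpq = 0, Gamma_qqq = 0


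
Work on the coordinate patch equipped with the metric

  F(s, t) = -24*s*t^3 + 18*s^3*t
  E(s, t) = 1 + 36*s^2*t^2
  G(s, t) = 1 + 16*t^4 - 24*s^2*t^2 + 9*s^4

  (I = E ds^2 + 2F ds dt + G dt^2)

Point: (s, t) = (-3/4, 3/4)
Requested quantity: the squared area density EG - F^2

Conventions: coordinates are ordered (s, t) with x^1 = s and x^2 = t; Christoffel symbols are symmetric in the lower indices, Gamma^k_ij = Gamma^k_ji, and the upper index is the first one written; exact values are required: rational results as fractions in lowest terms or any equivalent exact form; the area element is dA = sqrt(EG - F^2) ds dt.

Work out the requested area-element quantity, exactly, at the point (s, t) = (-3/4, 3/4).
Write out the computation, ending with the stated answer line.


E = 793/64, F = 243/128, G = 337/256; EG - F^2 = 3253/256

Answer: EG - F^2 = 3253/256


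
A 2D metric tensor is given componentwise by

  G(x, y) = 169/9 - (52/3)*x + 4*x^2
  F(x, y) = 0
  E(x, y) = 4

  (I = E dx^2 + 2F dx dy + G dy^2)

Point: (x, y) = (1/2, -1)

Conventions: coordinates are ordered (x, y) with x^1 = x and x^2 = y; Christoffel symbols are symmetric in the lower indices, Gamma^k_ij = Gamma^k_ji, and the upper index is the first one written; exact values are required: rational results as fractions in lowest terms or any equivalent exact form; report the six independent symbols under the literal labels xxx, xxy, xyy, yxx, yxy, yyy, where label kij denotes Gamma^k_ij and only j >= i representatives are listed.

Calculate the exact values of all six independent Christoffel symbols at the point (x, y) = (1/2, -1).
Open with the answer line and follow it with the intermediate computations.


Answer: Gamma_xxx = 0, Gamma_xxy = 0, Gamma_xyy = 5/3, Gamma_yxx = 0, Gamma_yxy = -3/5, Gamma_yyy = 0

E = 4, F = 0, G = 100/9 at the point
E_x = 0, E_y = 0, F_x = 0, F_y = 0, G_x = -40/3, G_y = 0
EG - F^2 = 400/9;  g^inv = (9/400) * [[100/9, 0], [0, 4]]
first-kind symbols [ij,l] = (1/2)(d_i g_jl + d_j g_il - d_l g_ij): [xx,x] = E_x/2 = 0, [xx,y] = F_x - E_y/2 = 0, [xy,x] = E_y/2 = 0, [xy,y] = G_x/2 = -20/3, [yy,x] = F_y - G_x/2 = 20/3, [yy,y] = G_y/2 = 0
Gamma^x_ij = (G*[ij,x] - F*[ij,y])/(EG - F^2), Gamma^y_ij = (E*[ij,y] - F*[ij,x])/(EG - F^2)


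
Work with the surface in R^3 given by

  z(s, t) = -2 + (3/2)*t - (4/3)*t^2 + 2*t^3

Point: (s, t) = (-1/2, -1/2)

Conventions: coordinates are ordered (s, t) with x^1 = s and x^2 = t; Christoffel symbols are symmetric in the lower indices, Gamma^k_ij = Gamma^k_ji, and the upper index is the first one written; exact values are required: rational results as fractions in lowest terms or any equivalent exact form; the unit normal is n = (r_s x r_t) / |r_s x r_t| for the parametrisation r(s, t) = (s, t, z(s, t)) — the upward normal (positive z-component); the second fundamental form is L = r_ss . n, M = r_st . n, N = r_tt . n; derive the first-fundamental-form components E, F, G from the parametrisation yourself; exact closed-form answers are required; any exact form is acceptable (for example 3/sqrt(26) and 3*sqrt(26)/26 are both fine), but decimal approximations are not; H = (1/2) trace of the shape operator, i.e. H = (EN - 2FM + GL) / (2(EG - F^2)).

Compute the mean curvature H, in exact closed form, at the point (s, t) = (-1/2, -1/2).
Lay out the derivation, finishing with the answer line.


z_s = 0, z_t = 13/3, z_ss = 0, z_st = 0, z_tt = -26/3
E = 1, F = 0, G = 178/9; answer radicand W^2 = 178/9
unnormalised second-form numerators: l = 0, m = 0, n = -26/3; L = l/sqrt(178/9), and similarly M = m/sqrt(W^2), N = n/sqrt(W^2)
H = (E*n - 2*F*m + G*l) / (2*(EG - F^2)*sqrt(W^2)); E*n - 2*F*m + G*l = -26/3, EG - F^2 = 178/9, so H = (-39/178)/sqrt(178/9)

Answer: H = -117*sqrt(178)/31684


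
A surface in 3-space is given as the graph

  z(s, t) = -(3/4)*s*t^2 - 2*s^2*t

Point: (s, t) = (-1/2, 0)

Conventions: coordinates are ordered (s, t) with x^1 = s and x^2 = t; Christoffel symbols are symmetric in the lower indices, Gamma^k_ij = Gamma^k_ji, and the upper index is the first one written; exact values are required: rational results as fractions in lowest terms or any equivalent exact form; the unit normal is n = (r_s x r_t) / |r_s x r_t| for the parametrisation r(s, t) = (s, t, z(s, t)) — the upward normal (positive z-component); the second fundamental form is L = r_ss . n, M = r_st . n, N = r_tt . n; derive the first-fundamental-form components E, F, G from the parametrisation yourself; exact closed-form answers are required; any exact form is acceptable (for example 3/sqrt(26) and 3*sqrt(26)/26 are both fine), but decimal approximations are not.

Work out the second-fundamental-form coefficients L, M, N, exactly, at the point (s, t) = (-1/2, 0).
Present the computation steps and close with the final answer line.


z_s = 0, z_t = -1/2, z_ss = 0, z_st = 2, z_tt = 3/4
E = 1, F = 0, G = 5/4; answer radicand W^2 = 5/4
unnormalised second-form numerators: l = 0, m = 2, n = 3/4; L = l/sqrt(5/4), and similarly M = m/sqrt(W^2), N = n/sqrt(W^2)

Answer: L = 0, M = 4*sqrt(5)/5, N = 3*sqrt(5)/10


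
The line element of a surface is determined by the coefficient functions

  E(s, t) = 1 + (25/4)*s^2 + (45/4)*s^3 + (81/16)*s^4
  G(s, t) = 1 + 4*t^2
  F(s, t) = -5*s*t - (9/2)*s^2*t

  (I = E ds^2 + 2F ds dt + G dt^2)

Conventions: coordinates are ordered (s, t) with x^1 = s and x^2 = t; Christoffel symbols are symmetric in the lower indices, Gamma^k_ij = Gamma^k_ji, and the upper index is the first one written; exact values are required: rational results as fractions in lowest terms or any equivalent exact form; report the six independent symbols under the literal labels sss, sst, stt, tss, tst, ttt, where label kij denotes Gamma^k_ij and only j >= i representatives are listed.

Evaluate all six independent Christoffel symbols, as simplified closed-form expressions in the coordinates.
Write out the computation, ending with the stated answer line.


E = 1 + (25/4)*s^2 + (45/4)*s^3 + (81/16)*s^4; F = -5*s*t - (9/2)*s^2*t; G = 1 + 4*t^2
Gamma^k_ij = (1/2) g^{kl} (d_i g_jl + d_j g_il - d_l g_ij), with g^inv = (1/(EG-F^2)) [[G, -F], [-F, E]]
first partials: E_s = (25/2)*s + (135/4)*s^2 + (81/4)*s^3, E_t = 0, F_s = -5*t - 9*s*t, F_t = -5*s - (9/2)*s^2, G_s = 0, G_t = 8*t
D = EG - F^2 = 1 + 4*t^2 + (25/4)*s^2 + (45/4)*s^3 + (81/16)*s^4
expanded: Gamma^s_ss = (G E_s - 2F F_s + F E_t)/(2D), Gamma^s_st = (G E_t - F G_s)/(2D), Gamma^s_tt = (2G F_t - G G_s - F G_t)/(2D), Gamma^t_ss = (2E F_s - E E_t - F E_s)/(2D), Gamma^t_st = (E G_s - F E_t)/(2D), Gamma^t_tt = (E G_t - 2F F_t + F G_s)/(2D); substitute and cancel common factors

Answer: Gamma_sss = (162*s^3 + 270*s^2 + 100*s)/(81*s^4 + 180*s^3 + 100*s^2 + 64*t^2 + 16), Gamma_sst = 0, Gamma_stt = (-72*s^2 - 80*s)/(81*s^4 + 180*s^3 + 100*s^2 + 64*t^2 + 16), Gamma_tss = (-144*s*t - 80*t)/(81*s^4 + 180*s^3 + 100*s^2 + 64*t^2 + 16), Gamma_tst = 0, Gamma_ttt = 64*t/(81*s^4 + 180*s^3 + 100*s^2 + 64*t^2 + 16)


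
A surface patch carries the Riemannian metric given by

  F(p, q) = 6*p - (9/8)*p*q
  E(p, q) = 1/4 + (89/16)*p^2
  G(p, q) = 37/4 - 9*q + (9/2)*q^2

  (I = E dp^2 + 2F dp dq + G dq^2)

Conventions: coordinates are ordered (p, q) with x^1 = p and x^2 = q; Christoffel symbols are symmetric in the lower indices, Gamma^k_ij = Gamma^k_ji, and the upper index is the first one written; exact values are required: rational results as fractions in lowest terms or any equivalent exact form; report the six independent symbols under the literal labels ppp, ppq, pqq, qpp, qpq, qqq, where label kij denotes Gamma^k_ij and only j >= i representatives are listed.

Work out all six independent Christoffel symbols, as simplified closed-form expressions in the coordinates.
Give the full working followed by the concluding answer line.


E = 1/4 + (89/16)*p^2; F = 6*p - (9/8)*p*q; G = 37/4 - 9*q + (9/2)*q^2
Gamma^k_ij = (1/2) g^{kl} (d_i g_jl + d_j g_il - d_l g_ij), with g^inv = (1/(EG-F^2)) [[G, -F], [-F, E]]
first partials: E_p = (89/8)*p, E_q = 0, F_p = 6 - (9/8)*q, F_q = -(9/8)*p, G_p = 0, G_q = -9 + 9*q
D = EG - F^2 = 37/16 - (9/4)*q + (9/8)*q^2 + (989/64)*p^2 - (585/16)*p^2*q + (1521/64)*p^2*q^2
expanded: Gamma^p_pp = (G E_p - 2F F_p + F E_q)/(2D), Gamma^p_pq = (G E_q - F G_p)/(2D), Gamma^p_qq = (2G F_q - G G_p - F G_q)/(2D), Gamma^q_pp = (2E F_p - E E_q - F E_p)/(2D), Gamma^q_pq = (E G_p - F E_q)/(2D), Gamma^q_qq = (E G_q - 2F F_q + F G_p)/(2D); substitute and cancel common factors

Answer: Gamma_ppp = (1521*p*q^2 - 2340*p*q + 989*p)/(1521*p^2*q^2 - 2340*p^2*q + 989*p^2 + 72*q^2 - 144*q + 148), Gamma_ppq = 0, Gamma_pqq = (-1404*p*q + 1062*p)/(1521*p^2*q^2 - 2340*p^2*q + 989*p^2 + 72*q^2 - 144*q + 148), Gamma_qpp = (96 - 18*q)/(1521*p^2*q^2 - 2340*p^2*q + 989*p^2 + 72*q^2 - 144*q + 148), Gamma_qpq = 0, Gamma_qqq = (1521*p^2*q - 1170*p^2 + 72*q - 72)/(1521*p^2*q^2 - 2340*p^2*q + 989*p^2 + 72*q^2 - 144*q + 148)


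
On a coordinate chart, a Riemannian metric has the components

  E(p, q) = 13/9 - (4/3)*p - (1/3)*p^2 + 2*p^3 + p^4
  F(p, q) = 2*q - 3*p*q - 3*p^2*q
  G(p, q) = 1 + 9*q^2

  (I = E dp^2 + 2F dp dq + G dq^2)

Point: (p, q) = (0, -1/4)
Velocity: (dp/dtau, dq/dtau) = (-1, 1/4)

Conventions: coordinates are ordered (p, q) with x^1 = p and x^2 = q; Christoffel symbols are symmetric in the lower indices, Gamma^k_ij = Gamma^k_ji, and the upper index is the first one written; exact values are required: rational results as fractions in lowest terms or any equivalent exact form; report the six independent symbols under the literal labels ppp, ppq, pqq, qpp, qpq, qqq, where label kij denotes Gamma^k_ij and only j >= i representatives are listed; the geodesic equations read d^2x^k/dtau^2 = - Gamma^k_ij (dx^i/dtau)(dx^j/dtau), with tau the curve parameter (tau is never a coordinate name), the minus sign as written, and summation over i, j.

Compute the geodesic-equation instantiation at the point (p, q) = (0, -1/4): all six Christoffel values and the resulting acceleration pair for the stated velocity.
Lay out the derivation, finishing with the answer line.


E = 13/9, F = -1/2, G = 25/16 at the point
E_p = -4/3, E_q = 0, F_p = 3/4, F_q = 2, G_p = 0, G_q = -9/2
EG - F^2 = 289/144;  g^inv = (144/289) * [[25/16, 1/2], [1/2, 13/9]]
first-kind symbols [ij,l] = (1/2)(d_i g_jl + d_j g_il - d_l g_ij): [pp,p] = E_p/2 = -2/3, [pp,q] = F_p - E_q/2 = 3/4, [pq,p] = E_q/2 = 0, [pq,q] = G_p/2 = 0, [qq,p] = F_q - G_p/2 = 2, [qq,q] = G_q/2 = -9/4
Gamma^p_ij = (G*[ij,p] - F*[ij,q])/(EG - F^2), Gamma^q_ij = (E*[ij,q] - F*[ij,p])/(EG - F^2)
Gamma_ppp = -96/289, Gamma_ppq = 0, Gamma_pqq = 288/289, Gamma_qpp = 108/289, Gamma_qpq = 0, Gamma_qqq = -324/289
d^2p/dtau^2 = -(Gamma_ppp*(-1)^2 + 2*Gamma_ppq*(-1)*(1/4) + Gamma_pqq*(1/4)^2) = 78/289
d^2q/dtau^2 = -(Gamma_qpp*(-1)^2 + 2*Gamma_qpq*(-1)*(1/4) + Gamma_qqq*(1/4)^2) = -351/1156

Answer: Gamma_ppp = -96/289, Gamma_ppq = 0, Gamma_pqq = 288/289, Gamma_qpp = 108/289, Gamma_qpq = 0, Gamma_qqq = -324/289; accelerations (d^2p/dtau^2, d^2q/dtau^2) = (78/289, -351/1156)


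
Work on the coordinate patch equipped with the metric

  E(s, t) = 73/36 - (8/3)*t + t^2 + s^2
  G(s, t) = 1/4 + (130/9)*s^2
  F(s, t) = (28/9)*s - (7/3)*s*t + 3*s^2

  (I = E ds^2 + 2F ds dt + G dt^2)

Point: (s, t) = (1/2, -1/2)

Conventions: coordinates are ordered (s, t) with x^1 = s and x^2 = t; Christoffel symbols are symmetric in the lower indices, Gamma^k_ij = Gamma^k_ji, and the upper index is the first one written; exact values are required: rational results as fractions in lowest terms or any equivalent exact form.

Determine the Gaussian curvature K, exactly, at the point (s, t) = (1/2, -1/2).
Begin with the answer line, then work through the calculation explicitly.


Answer: K = -4288/6075

E = 139/36, F = 26/9, G = 139/36, EG - F^2 = 105/16 at the point
E_s = 1, E_t = -11/3, F_s = 131/18, F_t = -7/6, G_s = 130/9, G_t = 0
E_tt = 2, F_st = -7/3, G_ss = 260/9
K follows from Brioschi's formula, (det M1 - det M2)/(EG - F^2)^2.
M1 = [[-E_tt/2 + F_st - G_ss/2, E_s/2, F_s - E_t/2], [F_t - G_s/2, E, F], [G_t/2, F, G]] = [[-160/9, 1/2, 82/9], [-151/18, 139/36, 26/9], [0, 26/9, 139/36]]; det M1 = -3747355/11664
M2 = [[0, E_t/2, G_s/2], [E_t/2, E, F], [G_s/2, F, G]] = [[0, -11/6, 65/9], [-11/6, 139/36, 26/9], [65/9, 26/9, 139/36]]; det M2 = -3392791/11664
det M1 - det M2 = -3283/108; K = -3283/108 / (105/16)^2 = -4288/6075


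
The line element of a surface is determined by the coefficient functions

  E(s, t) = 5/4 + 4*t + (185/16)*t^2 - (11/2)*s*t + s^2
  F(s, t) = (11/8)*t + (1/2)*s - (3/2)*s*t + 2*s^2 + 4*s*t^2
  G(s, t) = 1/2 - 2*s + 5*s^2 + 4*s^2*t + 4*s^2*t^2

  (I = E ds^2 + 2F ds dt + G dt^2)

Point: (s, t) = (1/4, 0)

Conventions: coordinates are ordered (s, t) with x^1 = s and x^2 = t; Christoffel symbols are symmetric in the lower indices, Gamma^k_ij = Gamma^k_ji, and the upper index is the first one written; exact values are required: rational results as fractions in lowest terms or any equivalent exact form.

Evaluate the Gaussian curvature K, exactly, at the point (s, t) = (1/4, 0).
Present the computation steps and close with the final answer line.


E = 21/16, F = 1/4, G = 5/16, EG - F^2 = 89/256 at the point
E_s = 1/2, E_t = 21/8, F_s = 3/2, F_t = 1, G_s = 1/2, G_t = 1/4
E_tt = 185/8, F_st = -3/2, G_ss = 10
The intrinsic route: Brioschi's K = (det M1 - det M2)/(EG - F^2)^2.
M1 = [[-E_tt/2 + F_st - G_ss/2, E_s/2, F_s - E_t/2], [F_t - G_s/2, E, F], [G_t/2, F, G]] = [[-289/16, 1/4, 3/16], [3/4, 21/16, 1/4], [1/8, 1/4, 5/16]]; det M1 = -25911/4096
M2 = [[0, E_t/2, G_s/2], [E_t/2, E, F], [G_s/2, F, G]] = [[0, 21/16, 1/4], [21/16, 21/16, 1/4], [1/4, 1/4, 5/16]]; det M2 = -1869/4096
det M1 - det M2 = -12021/2048; K = -12021/2048 / (89/256)^2 = -384672/7921

Answer: K = -384672/7921


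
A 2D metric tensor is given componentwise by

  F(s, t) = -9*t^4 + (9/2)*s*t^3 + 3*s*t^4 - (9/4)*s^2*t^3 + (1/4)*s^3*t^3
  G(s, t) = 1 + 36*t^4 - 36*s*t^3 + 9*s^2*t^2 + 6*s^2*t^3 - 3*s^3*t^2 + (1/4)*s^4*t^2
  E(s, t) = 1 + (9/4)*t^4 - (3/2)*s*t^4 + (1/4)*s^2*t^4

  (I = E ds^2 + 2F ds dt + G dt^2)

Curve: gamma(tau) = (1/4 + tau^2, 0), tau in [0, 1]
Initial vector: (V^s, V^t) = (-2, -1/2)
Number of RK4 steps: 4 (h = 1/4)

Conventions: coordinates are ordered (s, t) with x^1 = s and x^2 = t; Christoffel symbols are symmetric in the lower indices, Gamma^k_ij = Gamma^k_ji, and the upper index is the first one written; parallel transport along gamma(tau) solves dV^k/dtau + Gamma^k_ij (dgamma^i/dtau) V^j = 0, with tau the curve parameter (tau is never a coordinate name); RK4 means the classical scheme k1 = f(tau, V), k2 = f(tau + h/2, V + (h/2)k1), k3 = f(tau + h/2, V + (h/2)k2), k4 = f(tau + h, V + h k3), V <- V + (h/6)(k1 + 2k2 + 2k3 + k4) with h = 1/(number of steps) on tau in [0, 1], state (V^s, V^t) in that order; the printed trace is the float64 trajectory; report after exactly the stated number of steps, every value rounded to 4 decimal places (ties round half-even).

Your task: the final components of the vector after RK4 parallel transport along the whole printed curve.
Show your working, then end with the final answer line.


gamma'(tau) = (2*tau, 0); f(tau, V)^k = -Gamma^k_ij(gamma(tau)) gamma'^i(tau) V^j; h = 1/4; intermediate values shown to 6 dp
curve data and Christoffel symbols at the stage parameters:
  tau = 0.000000: gamma = (0.250000, 0.000000), gamma' = (0.000000, 0.000000); Gamma_sss = 0.000000, Gamma_sst = 0.000000, Gamma_stt = 0.000000, Gamma_tss = 0.000000, Gamma_tst = 0.000000, Gamma_ttt = 0.000000
  tau = 0.125000: gamma = (0.265625, 0.000000), gamma' = (0.250000, 0.000000); Gamma_sss = 0.000000, Gamma_sst = 0.000000, Gamma_stt = 0.000000, Gamma_tss = 0.000000, Gamma_tst = 0.000000, Gamma_ttt = 0.000000
  tau = 0.250000: gamma = (0.312500, 0.000000), gamma' = (0.500000, 0.000000); Gamma_sss = 0.000000, Gamma_sst = 0.000000, Gamma_stt = 0.000000, Gamma_tss = 0.000000, Gamma_tst = 0.000000, Gamma_ttt = 0.000000
  tau = 0.375000: gamma = (0.390625, 0.000000), gamma' = (0.750000, 0.000000); Gamma_sss = 0.000000, Gamma_sst = 0.000000, Gamma_stt = 0.000000, Gamma_tss = 0.000000, Gamma_tst = 0.000000, Gamma_ttt = 0.000000
  tau = 0.500000: gamma = (0.500000, 0.000000), gamma' = (1.000000, 0.000000); Gamma_sss = 0.000000, Gamma_sst = 0.000000, Gamma_stt = 0.000000, Gamma_tss = 0.000000, Gamma_tst = 0.000000, Gamma_ttt = 0.000000
  tau = 0.625000: gamma = (0.640625, 0.000000), gamma' = (1.250000, 0.000000); Gamma_sss = 0.000000, Gamma_sst = 0.000000, Gamma_stt = 0.000000, Gamma_tss = 0.000000, Gamma_tst = 0.000000, Gamma_ttt = 0.000000
  tau = 0.750000: gamma = (0.812500, 0.000000), gamma' = (1.500000, 0.000000); Gamma_sss = 0.000000, Gamma_sst = 0.000000, Gamma_stt = 0.000000, Gamma_tss = 0.000000, Gamma_tst = 0.000000, Gamma_ttt = 0.000000
  tau = 0.875000: gamma = (1.015625, 0.000000), gamma' = (1.750000, 0.000000); Gamma_sss = 0.000000, Gamma_sst = 0.000000, Gamma_stt = 0.000000, Gamma_tss = 0.000000, Gamma_tst = 0.000000, Gamma_ttt = 0.000000
  tau = 1.000000: gamma = (1.250000, 0.000000), gamma' = (2.000000, 0.000000); Gamma_sss = 0.000000, Gamma_sst = 0.000000, Gamma_stt = 0.000000, Gamma_tss = 0.000000, Gamma_tst = 0.000000, Gamma_ttt = 0.000000
step 0: V^s = -2.0000, V^t = -0.5000
step 1: k1 = (0.000000, 0.000000), k2 = (0.000000, 0.000000), k3 = (0.000000, 0.000000), k4 = (0.000000, 0.000000); V <- V + (h/6)(k1 + 2k2 + 2k3 + k4): V^s = -2.0000, V^t = -0.5000
step 2: k1 = (0.000000, 0.000000), k2 = (0.000000, 0.000000), k3 = (0.000000, 0.000000), k4 = (0.000000, 0.000000); V <- V + (h/6)(k1 + 2k2 + 2k3 + k4): V^s = -2.0000, V^t = -0.5000
step 3: k1 = (0.000000, 0.000000), k2 = (0.000000, 0.000000), k3 = (0.000000, 0.000000), k4 = (0.000000, 0.000000); V <- V + (h/6)(k1 + 2k2 + 2k3 + k4): V^s = -2.0000, V^t = -0.5000
step 4: k1 = (0.000000, 0.000000), k2 = (0.000000, 0.000000), k3 = (0.000000, 0.000000), k4 = (0.000000, 0.000000); V <- V + (h/6)(k1 + 2k2 + 2k3 + k4): V^s = -2.0000, V^t = -0.5000

Answer: V^s = -2.0000, V^t = -0.5000


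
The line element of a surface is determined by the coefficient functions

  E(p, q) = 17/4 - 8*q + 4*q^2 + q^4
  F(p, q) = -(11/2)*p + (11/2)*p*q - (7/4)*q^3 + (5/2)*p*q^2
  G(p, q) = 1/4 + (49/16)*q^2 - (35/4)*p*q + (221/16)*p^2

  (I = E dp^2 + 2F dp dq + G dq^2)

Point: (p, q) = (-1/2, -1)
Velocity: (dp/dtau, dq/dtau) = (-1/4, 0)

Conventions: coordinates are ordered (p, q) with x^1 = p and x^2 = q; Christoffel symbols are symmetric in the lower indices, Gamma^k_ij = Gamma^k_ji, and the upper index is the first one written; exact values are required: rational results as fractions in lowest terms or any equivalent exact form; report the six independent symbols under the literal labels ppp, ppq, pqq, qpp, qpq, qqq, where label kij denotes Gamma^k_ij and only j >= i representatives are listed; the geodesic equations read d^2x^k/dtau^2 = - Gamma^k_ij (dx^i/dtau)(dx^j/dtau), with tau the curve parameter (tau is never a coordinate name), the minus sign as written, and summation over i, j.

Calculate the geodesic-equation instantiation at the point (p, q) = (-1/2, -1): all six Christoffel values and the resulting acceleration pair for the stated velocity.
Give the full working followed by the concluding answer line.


E = 69/4, F = 6, G = 153/64 at the point
E_p = 0, E_q = -20, F_p = -17/2, F_q = -11/2, G_p = -81/16, G_q = -7/4
EG - F^2 = 1341/256;  g^inv = (256/1341) * [[153/64, -6], [-6, 69/4]]
first-kind symbols [ij,l] = (1/2)(d_i g_jl + d_j g_il - d_l g_ij): [pp,p] = E_p/2 = 0, [pp,q] = F_p - E_q/2 = 3/2, [pq,p] = E_q/2 = -10, [pq,q] = G_p/2 = -81/32, [qq,p] = F_q - G_p/2 = -95/32, [qq,q] = G_q/2 = -7/8
Gamma^p_ij = (G*[ij,p] - F*[ij,q])/(EG - F^2), Gamma^q_ij = (E*[ij,q] - F*[ij,p])/(EG - F^2)
Gamma_ppp = -256/149, Gamma_ppq = -248/149, Gamma_pqq = -1261/3576, Gamma_qpp = 736/149, Gamma_qpq = 1394/447, Gamma_qqq = 232/447
d^2p/dtau^2 = -(Gamma_ppp*(-1/4)^2 + 2*Gamma_ppq*(-1/4)*(0) + Gamma_pqq*(0)^2) = 16/149
d^2q/dtau^2 = -(Gamma_qpp*(-1/4)^2 + 2*Gamma_qpq*(-1/4)*(0) + Gamma_qqq*(0)^2) = -46/149

Answer: Gamma_ppp = -256/149, Gamma_ppq = -248/149, Gamma_pqq = -1261/3576, Gamma_qpp = 736/149, Gamma_qpq = 1394/447, Gamma_qqq = 232/447; accelerations (d^2p/dtau^2, d^2q/dtau^2) = (16/149, -46/149)


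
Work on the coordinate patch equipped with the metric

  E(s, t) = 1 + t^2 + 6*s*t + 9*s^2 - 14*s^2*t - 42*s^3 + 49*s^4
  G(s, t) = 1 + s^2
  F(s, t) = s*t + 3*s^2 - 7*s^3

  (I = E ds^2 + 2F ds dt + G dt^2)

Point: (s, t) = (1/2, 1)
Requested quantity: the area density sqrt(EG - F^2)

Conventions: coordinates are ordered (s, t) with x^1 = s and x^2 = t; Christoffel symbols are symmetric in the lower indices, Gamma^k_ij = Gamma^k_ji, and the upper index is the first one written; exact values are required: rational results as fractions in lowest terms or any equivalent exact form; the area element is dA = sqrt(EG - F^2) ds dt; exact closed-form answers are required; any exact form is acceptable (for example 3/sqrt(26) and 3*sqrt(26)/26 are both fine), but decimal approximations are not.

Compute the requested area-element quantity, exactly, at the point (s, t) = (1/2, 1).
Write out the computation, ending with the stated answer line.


E = 25/16, F = 3/8, G = 5/4; EG - F^2 = 29/16

Answer: sqrt(EG - F^2) = sqrt(29)/4


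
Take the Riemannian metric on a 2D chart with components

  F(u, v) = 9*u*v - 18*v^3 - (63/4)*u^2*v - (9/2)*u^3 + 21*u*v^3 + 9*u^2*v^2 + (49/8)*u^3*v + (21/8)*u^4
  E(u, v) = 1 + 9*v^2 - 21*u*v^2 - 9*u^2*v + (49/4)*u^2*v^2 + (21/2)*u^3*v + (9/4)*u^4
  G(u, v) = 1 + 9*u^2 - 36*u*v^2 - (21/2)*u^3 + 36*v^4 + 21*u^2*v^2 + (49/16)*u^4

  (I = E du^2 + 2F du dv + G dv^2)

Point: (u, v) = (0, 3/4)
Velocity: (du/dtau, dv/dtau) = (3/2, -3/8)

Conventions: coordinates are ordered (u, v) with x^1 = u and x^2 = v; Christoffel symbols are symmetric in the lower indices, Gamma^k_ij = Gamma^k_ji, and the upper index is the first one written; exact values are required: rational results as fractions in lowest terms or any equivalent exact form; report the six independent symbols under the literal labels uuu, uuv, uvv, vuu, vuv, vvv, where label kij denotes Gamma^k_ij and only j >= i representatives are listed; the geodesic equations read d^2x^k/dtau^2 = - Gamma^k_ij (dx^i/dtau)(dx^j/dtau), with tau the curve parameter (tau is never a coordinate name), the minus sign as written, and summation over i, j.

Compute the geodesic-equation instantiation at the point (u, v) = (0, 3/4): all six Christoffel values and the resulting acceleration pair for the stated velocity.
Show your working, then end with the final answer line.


E = 97/16, F = -243/32, G = 793/64 at the point
E_u = -189/16, E_v = 27/2, F_u = 999/64, F_v = -243/8, G_u = -81/4, G_v = 243/4
EG - F^2 = 1117/64;  g^inv = (64/1117) * [[793/64, 243/32], [243/32, 97/16]]
first-kind symbols [ij,l] = (1/2)(d_i g_jl + d_j g_il - d_l g_ij): [uu,u] = E_u/2 = -189/32, [uu,v] = F_u - E_v/2 = 567/64, [uv,u] = E_v/2 = 27/4, [uv,v] = G_u/2 = -81/8, [vv,u] = F_v - G_u/2 = -81/4, [vv,v] = G_v/2 = 243/8
Gamma^u_ij = (G*[ij,u] - F*[ij,v])/(EG - F^2), Gamma^v_ij = (E*[ij,v] - F*[ij,u])/(EG - F^2)
Gamma_uuu = -378/1117, Gamma_uuv = 432/1117, Gamma_uvv = -1296/1117, Gamma_vuu = 567/1117, Gamma_vuv = -648/1117, Gamma_vvv = 1944/1117
d^2u/dtau^2 = -(Gamma_uuu*(3/2)^2 + 2*Gamma_uuv*(3/2)*(-3/8) + Gamma_uvv*(-3/8)^2) = 6075/4468
d^2v/dtau^2 = -(Gamma_vuu*(3/2)^2 + 2*Gamma_vuv*(3/2)*(-3/8) + Gamma_vvv*(-3/8)^2) = -18225/8936

Answer: Gamma_uuu = -378/1117, Gamma_uuv = 432/1117, Gamma_uvv = -1296/1117, Gamma_vuu = 567/1117, Gamma_vuv = -648/1117, Gamma_vvv = 1944/1117; accelerations (d^2u/dtau^2, d^2v/dtau^2) = (6075/4468, -18225/8936)


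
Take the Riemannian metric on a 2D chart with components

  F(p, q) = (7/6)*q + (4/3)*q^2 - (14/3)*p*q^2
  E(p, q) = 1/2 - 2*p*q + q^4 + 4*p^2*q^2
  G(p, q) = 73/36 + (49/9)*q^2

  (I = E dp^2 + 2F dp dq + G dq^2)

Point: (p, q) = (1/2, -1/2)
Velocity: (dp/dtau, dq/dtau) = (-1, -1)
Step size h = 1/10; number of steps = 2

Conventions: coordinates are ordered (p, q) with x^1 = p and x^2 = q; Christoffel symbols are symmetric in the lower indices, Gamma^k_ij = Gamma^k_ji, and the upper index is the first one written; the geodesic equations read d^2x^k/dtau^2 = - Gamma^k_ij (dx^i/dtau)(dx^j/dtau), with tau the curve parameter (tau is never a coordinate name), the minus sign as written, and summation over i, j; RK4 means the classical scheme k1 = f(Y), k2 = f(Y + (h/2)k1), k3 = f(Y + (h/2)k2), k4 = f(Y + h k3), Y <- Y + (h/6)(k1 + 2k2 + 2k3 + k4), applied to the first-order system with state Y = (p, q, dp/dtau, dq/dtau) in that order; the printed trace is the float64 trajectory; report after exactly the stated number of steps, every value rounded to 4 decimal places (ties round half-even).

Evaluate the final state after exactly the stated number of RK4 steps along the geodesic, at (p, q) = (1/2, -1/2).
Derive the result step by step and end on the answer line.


f(Y) = (dp/dtau, dq/dtau, -Gamma^p_ij Y'^i Y'^j, -Gamma^q_ij Y'^i Y'^j) with the Gammas evaluated at the stage position; h = 0.100000; intermediate values shown to 6 dp
step 0: p = 0.5000, q = -0.5000, dp/dtau = -1.0000, dq/dtau = -1.0000
step 1:
  k1: at (p, q) = (0.500000, -0.500000), (dp/dtau, dq/dtau) = (-1.000000, -1.000000); Gamma_ppp = 0.921369, Gamma_ppq = -1.128585, Gamma_pqq = 1.351835, Gamma_qpp = 0.251156, Gamma_qpq = -0.277521, Gamma_qqq = -0.470860; k1 = (-1.000000, -1.000000, -0.016035, 0.774746)
  k2: at (p, q) = (0.450000, -0.550000), (dp/dtau, dq/dtau) = (-1.000802, -0.961263); Gamma_ppp = 0.935081, Gamma_ppq = -1.092889, Gamma_pqq = 1.155074, Gamma_qpp = 0.172382, Gamma_qpq = -0.259810, Gamma_qqq = -0.540283; k2 = (-1.000802, -0.961263, 0.098891, 0.826469)
  k3: at (p, q) = (0.449960, -0.548063), (dp/dtau, dq/dtau) = (-0.995055, -0.958677); Gamma_ppp = 0.933965, Gamma_ppq = -1.091781, Gamma_pqq = 1.159072, Gamma_qpp = 0.172946, Gamma_qpq = -0.259191, Gamma_qqq = -0.539408; k3 = (-0.995055, -0.958677, 0.092969, 0.819011)
  k4: at (p, q) = (0.400494, -0.595868), (dp/dtau, dq/dtau) = (-0.990703, -0.918099); Gamma_ppp = 0.938763, Gamma_ppq = -1.064136, Gamma_pqq = 0.952881, Gamma_qpp = 0.095973, Gamma_qpq = -0.237863, Gamma_qqq = -0.606059; k4 = (-0.990703, -0.918099, 0.211221, 0.849358)
  Y <- Y + (h/6)(k1 + 2k2 + 2k3 + k4): p = 0.4003, q = -0.5960, dp/dtau = -0.9904, dq/dtau = -0.9181
step 2:
  k1: at (p, q) = (0.400293, -0.595966), (dp/dtau, dq/dtau) = (-0.990352, -0.918082); Gamma_ppp = 0.938732, Gamma_ppq = -1.063982, Gamma_pqq = 0.952205, Gamma_qpp = 0.095696, Gamma_qpq = -0.237749, Gamma_qqq = -0.606285; k1 = (-0.990352, -0.918082, 0.211503, 0.849498)
  k2: at (p, q) = (0.350775, -0.641870), (dp/dtau, dq/dtau) = (-0.979776, -0.875607); Gamma_ppp = 0.936343, Gamma_ppq = -1.045102, Gamma_pqq = 0.735442, Gamma_qpp = 0.021363, Gamma_qpq = -0.213857, Gamma_qqq = -0.667754; k2 = (-0.979776, -0.875607, 0.330477, 0.858387)
  k3: at (p, q) = (0.351304, -0.639747), (dp/dtau, dq/dtau) = (-0.973828, -0.875163); Gamma_ppp = 0.936043, Gamma_ppq = -1.044067, Gamma_pqq = 0.740857, Gamma_qpp = 0.022727, Gamma_qpq = -0.213826, Gamma_qqq = -0.666650; k3 = (-0.973828, -0.875163, 0.324512, 0.853511)
  k4: at (p, q) = (0.302910, -0.683483), (dp/dtau, dq/dtau) = (-0.957900, -0.832731); Gamma_ppp = 0.928637, Gamma_ppq = -1.035678, Gamma_pqq = 0.518316, Gamma_qpp = -0.046462, Gamma_qpq = -0.189159, Gamma_qqq = -0.719394; k4 = (-0.957900, -0.832731, 0.440751, 0.843263)
  Y <- Y + (h/6)(k1 + 2k2 + 2k3 + k4): p = 0.3027, q = -0.6835, dp/dtau = -0.9576, dq/dtau = -0.8328

Answer: p = 0.3027, q = -0.6835, dp/dtau = -0.9576, dq/dtau = -0.8328


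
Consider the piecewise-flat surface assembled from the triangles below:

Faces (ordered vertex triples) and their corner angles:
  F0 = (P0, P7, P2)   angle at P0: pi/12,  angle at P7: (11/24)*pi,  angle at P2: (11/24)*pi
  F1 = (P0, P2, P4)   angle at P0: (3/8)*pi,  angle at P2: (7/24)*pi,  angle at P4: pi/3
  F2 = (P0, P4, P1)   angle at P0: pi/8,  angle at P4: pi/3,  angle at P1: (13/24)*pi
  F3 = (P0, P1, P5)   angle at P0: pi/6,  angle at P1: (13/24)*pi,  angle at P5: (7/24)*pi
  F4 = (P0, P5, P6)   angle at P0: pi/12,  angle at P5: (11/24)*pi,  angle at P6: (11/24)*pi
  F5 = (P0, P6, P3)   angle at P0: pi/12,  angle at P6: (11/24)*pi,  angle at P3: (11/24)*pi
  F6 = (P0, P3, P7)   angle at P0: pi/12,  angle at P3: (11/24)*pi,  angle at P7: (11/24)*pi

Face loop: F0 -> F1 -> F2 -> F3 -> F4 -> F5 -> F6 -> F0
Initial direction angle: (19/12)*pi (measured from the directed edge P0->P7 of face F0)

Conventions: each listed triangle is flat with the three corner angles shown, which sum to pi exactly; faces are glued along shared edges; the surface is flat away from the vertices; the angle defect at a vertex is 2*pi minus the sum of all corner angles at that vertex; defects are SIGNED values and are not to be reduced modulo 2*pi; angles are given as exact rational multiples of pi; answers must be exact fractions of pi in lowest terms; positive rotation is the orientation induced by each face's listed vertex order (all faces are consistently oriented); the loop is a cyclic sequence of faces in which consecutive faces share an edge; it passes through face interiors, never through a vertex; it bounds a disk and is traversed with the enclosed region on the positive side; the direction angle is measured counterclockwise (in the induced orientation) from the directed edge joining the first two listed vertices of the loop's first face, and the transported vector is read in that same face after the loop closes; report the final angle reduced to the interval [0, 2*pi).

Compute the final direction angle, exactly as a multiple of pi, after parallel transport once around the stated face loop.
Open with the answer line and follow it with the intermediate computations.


Answer: final direction angle = (7/12)*pi

enclosed vertex P0: corner angles sum to pi, defect = 2*pi - pi = pi
final direction = starting direction + enclosed defect total, reduced mod 2*pi (induced orientation)
final angle = (19/12)*pi + pi = (7/12)*pi (mod 2*pi)


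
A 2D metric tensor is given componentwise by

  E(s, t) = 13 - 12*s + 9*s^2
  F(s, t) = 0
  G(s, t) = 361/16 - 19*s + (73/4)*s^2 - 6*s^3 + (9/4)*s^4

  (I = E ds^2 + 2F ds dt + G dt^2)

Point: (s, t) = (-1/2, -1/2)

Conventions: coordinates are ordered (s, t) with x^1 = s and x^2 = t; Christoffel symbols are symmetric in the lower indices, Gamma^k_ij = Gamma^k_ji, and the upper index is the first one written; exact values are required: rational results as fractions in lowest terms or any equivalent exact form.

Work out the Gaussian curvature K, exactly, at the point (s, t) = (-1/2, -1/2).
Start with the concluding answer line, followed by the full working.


Answer: K = -3456/354025

E = 85/4, F = 0, G = 2401/64, EG - F^2 = 204085/256 at the point
E_s = -21, E_t = 0, F_s = 0, F_t = 0, G_s = -343/8, G_t = 0
E_tt = 0, F_st = 0, G_ss = 245/4
K follows from Brioschi's formula, (det M1 - det M2)/(EG - F^2)^2.
M1 = [[-E_tt/2 + F_st - G_ss/2, E_s/2, F_s - E_t/2], [F_t - G_s/2, E, F], [G_t/2, F, G]] = [[-245/8, -21/2, 0], [343/16, 85/4, 0], [0, 0, 2401/64]]; det M1 = -16353211/1024
M2 = [[0, E_t/2, G_s/2], [E_t/2, E, F], [G_s/2, F, G]] = [[0, 0, -343/16], [0, 85/4, 0], [-343/16, 0, 2401/64]]; det M2 = -10000165/1024
det M1 - det M2 = -3176523/512; K = -3176523/512 / (204085/256)^2 = -3456/354025


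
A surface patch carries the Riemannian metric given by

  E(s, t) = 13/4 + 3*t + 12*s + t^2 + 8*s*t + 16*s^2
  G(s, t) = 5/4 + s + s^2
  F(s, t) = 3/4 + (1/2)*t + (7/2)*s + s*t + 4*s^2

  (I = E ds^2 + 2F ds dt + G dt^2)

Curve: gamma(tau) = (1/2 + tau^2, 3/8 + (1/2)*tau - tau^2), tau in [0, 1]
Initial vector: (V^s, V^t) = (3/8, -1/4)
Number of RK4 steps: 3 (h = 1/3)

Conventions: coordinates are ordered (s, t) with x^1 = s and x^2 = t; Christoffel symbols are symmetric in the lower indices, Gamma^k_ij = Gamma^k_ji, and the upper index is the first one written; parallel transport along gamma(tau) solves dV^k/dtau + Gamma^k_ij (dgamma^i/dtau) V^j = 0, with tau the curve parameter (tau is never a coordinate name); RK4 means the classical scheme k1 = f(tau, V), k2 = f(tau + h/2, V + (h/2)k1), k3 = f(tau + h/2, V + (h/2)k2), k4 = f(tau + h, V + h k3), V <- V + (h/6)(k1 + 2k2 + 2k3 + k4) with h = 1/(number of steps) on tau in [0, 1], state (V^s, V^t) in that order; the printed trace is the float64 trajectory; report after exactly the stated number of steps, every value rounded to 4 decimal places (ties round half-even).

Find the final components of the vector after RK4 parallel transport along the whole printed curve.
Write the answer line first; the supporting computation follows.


Answer: V^s = 0.2437, V^t = -0.2841

gamma'(tau) = (2*tau, 1/2 - 2*tau); f(tau, V)^k = -Gamma^k_ij(gamma(tau)) gamma'^i(tau) V^j; h = 1/3; intermediate values shown to 6 dp
curve data and Christoffel symbols at the stage parameters:
  tau = 0.000000: gamma = (0.500000, 0.375000), gamma' = (0.000000, 0.500000); Gamma_sss = 0.910927, Gamma_sst = 0.227732, Gamma_stt = 0.000000, Gamma_tss = 0.235078, Gamma_tst = 0.058770, Gamma_ttt = 0.000000
  tau = 0.166667: gamma = (0.527778, 0.430556), gamma' = (0.333333, 0.166667); Gamma_sss = 0.879034, Gamma_sst = 0.219759, Gamma_stt = 0.000000, Gamma_tss = 0.223534, Gamma_tst = 0.055884, Gamma_ttt = 0.000000
  tau = 0.333333: gamma = (0.611111, 0.430556), gamma' = (0.666667, -0.166667); Gamma_sss = 0.818706, Gamma_sst = 0.204677, Gamma_stt = 0.000000, Gamma_tss = 0.207925, Gamma_tst = 0.051981, Gamma_ttt = 0.000000
  tau = 0.500000: gamma = (0.750000, 0.375000), gamma' = (1.000000, -0.500000); Gamma_sss = 0.740653, Gamma_sst = 0.185163, Gamma_stt = 0.000000, Gamma_tss = 0.189911, Gamma_tst = 0.047478, Gamma_ttt = 0.000000
  tau = 0.666667: gamma = (0.944444, 0.263889), gamma' = (1.333333, -0.833333); Gamma_sss = 0.655887, Gamma_sst = 0.163972, Gamma_stt = 0.000000, Gamma_tss = 0.170958, Gamma_tst = 0.042739, Gamma_ttt = 0.000000
  tau = 0.833333: gamma = (1.194444, 0.097222), gamma' = (1.666667, -1.166667); Gamma_sss = 0.572882, Gamma_sst = 0.143221, Gamma_stt = 0.000000, Gamma_tss = 0.152269, Gamma_tst = 0.038067, Gamma_ttt = 0.000000
  tau = 1.000000: gamma = (1.500000, -0.125000), gamma' = (2.000000, -1.500000); Gamma_sss = 0.496711, Gamma_sst = 0.124178, Gamma_stt = 0.000000, Gamma_tss = 0.134701, Gamma_tst = 0.033675, Gamma_ttt = 0.000000
step 0: V^s = 0.3750, V^t = -0.2500
step 1: k1 = (-0.042700, -0.011019), k2 = (-0.102821, -0.026147), k3 = (-0.099333, -0.025260), k4 = (-0.139680, -0.035474); V <- V + (h/6)(k1 + 2k2 + 2k3 + k4): V^s = 0.3424, V^t = -0.2583
step 2: k1 = (-0.139962, -0.035546), k2 = (-0.157862, -0.040478), k3 = (-0.155777, -0.039943), k4 = (-0.154956, -0.040390); V <- V + (h/6)(k1 + 2k2 + 2k3 + k4): V^s = 0.2912, V^t = -0.2714
step 3: k1 = (-0.155502, -0.040532), k2 = (-0.142538, -0.037886), k3 = (-0.144345, -0.038366), k4 = (-0.125594, -0.034059); V <- V + (h/6)(k1 + 2k2 + 2k3 + k4): V^s = 0.2437, V^t = -0.2841
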